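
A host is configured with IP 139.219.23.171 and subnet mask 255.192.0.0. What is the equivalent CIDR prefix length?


Binary: 11111111.11000000.00000000.00000000
Count leading 1s
Prefix: /10


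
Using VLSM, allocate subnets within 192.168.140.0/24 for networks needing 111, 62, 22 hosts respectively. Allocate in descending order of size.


111 hosts -> /25 (126 usable): 192.168.140.0/25
62 hosts -> /26 (62 usable): 192.168.140.128/26
22 hosts -> /27 (30 usable): 192.168.140.192/27
Allocation: 192.168.140.0/25 (111 hosts, 126 usable); 192.168.140.128/26 (62 hosts, 62 usable); 192.168.140.192/27 (22 hosts, 30 usable)


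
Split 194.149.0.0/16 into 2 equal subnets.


New prefix = 16 + 1 = 17
Each subnet has 32768 addresses
  194.149.0.0/17
  194.149.128.0/17
Subnets: 194.149.0.0/17, 194.149.128.0/17


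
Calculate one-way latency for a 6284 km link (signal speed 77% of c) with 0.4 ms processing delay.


Speed = 0.77 * 3e5 km/s = 231000 km/s
Propagation delay = 6284 / 231000 = 0.0272 s = 27.2035 ms
Processing delay = 0.4 ms
Total one-way latency = 27.6035 ms


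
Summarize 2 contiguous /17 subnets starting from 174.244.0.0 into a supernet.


Original prefix: /17
Number of subnets: 2 = 2^1
New prefix = 17 - 1 = 16
Supernet: 174.244.0.0/16


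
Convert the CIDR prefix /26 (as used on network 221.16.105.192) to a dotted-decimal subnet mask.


/26 means 26 network bits, 6 host bits
Binary: 11111111111111111111111111000000
Mask: 255.255.255.192


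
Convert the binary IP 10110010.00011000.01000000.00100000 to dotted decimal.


10110010 = 178
00011000 = 24
01000000 = 64
00100000 = 32
IP: 178.24.64.32


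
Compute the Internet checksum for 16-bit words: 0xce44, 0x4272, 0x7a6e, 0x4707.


Sum all words (with carry folding):
+ 0xce44 = 0xce44
+ 0x4272 = 0x10b7
+ 0x7a6e = 0x8b25
+ 0x4707 = 0xd22c
One's complement: ~0xd22c
Checksum = 0x2dd3


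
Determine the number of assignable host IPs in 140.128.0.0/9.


Host bits = 32 - 9 = 23
Total addresses = 2^23 = 8388608
Usable = total - 2 (network and broadcast)
Usable hosts: 8388606


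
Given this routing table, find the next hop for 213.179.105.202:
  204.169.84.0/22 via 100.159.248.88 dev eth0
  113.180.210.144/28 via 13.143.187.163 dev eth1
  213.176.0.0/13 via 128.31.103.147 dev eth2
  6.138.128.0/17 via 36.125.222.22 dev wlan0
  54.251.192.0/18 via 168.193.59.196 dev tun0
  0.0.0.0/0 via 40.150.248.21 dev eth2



Longest prefix match for 213.179.105.202:
  /22 204.169.84.0: no
  /28 113.180.210.144: no
  /13 213.176.0.0: MATCH
  /17 6.138.128.0: no
  /18 54.251.192.0: no
  /0 0.0.0.0: MATCH
Selected: next-hop 128.31.103.147 via eth2 (matched /13)


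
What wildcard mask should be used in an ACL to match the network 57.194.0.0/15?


Subnet mask: 255.254.0.0
Wildcard = 255.255.255.255 - subnet mask
255 - 255 = 0
255 - 254 = 1
255 - 0 = 255
255 - 0 = 255
Wildcard: 0.1.255.255


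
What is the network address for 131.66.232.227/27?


IP:   10000011.01000010.11101000.11100011
Mask: 11111111.11111111.11111111.11100000
AND operation:
Net:  10000011.01000010.11101000.11100000
Network: 131.66.232.224/27


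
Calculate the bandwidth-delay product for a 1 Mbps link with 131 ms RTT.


BDP = bandwidth * RTT
= 1 Mbps * 131 ms
= 1 * 1e6 * 131 / 1000 bits
= 131000 bits
= 16375 bytes
= 15.9912 KB
BDP = 131000 bits (16375 bytes)


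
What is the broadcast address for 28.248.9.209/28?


Network: 28.248.9.208/28
Host bits = 4
Set all host bits to 1:
Broadcast: 28.248.9.223


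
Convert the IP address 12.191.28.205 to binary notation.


12 = 00001100
191 = 10111111
28 = 00011100
205 = 11001101
Binary: 00001100.10111111.00011100.11001101


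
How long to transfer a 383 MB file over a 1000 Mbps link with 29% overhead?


Effective throughput = 1000 * (1 - 29/100) = 710 Mbps
File size in Mb = 383 * 8 = 3064 Mb
Time = 3064 / 710
Time = 4.3155 seconds


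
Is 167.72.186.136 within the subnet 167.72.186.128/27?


Subnet network: 167.72.186.128
Test IP AND mask: 167.72.186.128
Yes, 167.72.186.136 is in 167.72.186.128/27


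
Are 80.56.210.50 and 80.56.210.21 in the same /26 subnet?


Mask: 255.255.255.192
80.56.210.50 AND mask = 80.56.210.0
80.56.210.21 AND mask = 80.56.210.0
Yes, same subnet (80.56.210.0)


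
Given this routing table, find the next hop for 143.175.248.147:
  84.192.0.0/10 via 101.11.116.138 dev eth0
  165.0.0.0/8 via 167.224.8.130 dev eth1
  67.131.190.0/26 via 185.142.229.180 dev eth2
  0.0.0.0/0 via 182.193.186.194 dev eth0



Longest prefix match for 143.175.248.147:
  /10 84.192.0.0: no
  /8 165.0.0.0: no
  /26 67.131.190.0: no
  /0 0.0.0.0: MATCH
Selected: next-hop 182.193.186.194 via eth0 (matched /0)


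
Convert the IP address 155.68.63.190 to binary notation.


155 = 10011011
68 = 01000100
63 = 00111111
190 = 10111110
Binary: 10011011.01000100.00111111.10111110


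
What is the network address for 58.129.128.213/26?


IP:   00111010.10000001.10000000.11010101
Mask: 11111111.11111111.11111111.11000000
AND operation:
Net:  00111010.10000001.10000000.11000000
Network: 58.129.128.192/26


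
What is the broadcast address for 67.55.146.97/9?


Network: 67.0.0.0/9
Host bits = 23
Set all host bits to 1:
Broadcast: 67.127.255.255


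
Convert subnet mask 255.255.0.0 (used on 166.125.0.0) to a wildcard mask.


Subnet mask: 255.255.0.0
Wildcard = 255.255.255.255 - subnet mask
255 - 255 = 0
255 - 255 = 0
255 - 0 = 255
255 - 0 = 255
Wildcard: 0.0.255.255


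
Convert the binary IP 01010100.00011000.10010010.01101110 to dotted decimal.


01010100 = 84
00011000 = 24
10010010 = 146
01101110 = 110
IP: 84.24.146.110


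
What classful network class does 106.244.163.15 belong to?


First octet: 106
Binary: 01101010
0xxxxxxx -> Class A (1-126)
Class A, default mask 255.0.0.0 (/8)


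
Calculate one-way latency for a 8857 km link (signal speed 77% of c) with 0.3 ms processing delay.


Speed = 0.77 * 3e5 km/s = 231000 km/s
Propagation delay = 8857 / 231000 = 0.0383 s = 38.342 ms
Processing delay = 0.3 ms
Total one-way latency = 38.642 ms


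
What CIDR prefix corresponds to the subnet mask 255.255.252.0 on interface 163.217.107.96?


Binary: 11111111.11111111.11111100.00000000
Count leading 1s
Prefix: /22


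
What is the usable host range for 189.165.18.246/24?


Network: 189.165.18.0
Broadcast: 189.165.18.255
First usable = network + 1
Last usable = broadcast - 1
Range: 189.165.18.1 to 189.165.18.254


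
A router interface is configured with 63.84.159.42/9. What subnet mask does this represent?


/9 means 9 network bits, 23 host bits
Binary: 11111111100000000000000000000000
Mask: 255.128.0.0


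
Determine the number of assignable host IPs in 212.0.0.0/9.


Host bits = 32 - 9 = 23
Total addresses = 2^23 = 8388608
Usable = total - 2 (network and broadcast)
Usable hosts: 8388606


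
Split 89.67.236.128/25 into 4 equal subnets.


New prefix = 25 + 2 = 27
Each subnet has 32 addresses
  89.67.236.128/27
  89.67.236.160/27
  89.67.236.192/27
  89.67.236.224/27
Subnets: 89.67.236.128/27, 89.67.236.160/27, 89.67.236.192/27, 89.67.236.224/27


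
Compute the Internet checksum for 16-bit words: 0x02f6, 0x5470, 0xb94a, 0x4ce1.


Sum all words (with carry folding):
+ 0x02f6 = 0x02f6
+ 0x5470 = 0x5766
+ 0xb94a = 0x10b1
+ 0x4ce1 = 0x5d92
One's complement: ~0x5d92
Checksum = 0xa26d


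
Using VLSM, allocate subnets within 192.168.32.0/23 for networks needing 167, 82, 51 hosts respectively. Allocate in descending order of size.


167 hosts -> /24 (254 usable): 192.168.32.0/24
82 hosts -> /25 (126 usable): 192.168.33.0/25
51 hosts -> /26 (62 usable): 192.168.33.128/26
Allocation: 192.168.32.0/24 (167 hosts, 254 usable); 192.168.33.0/25 (82 hosts, 126 usable); 192.168.33.128/26 (51 hosts, 62 usable)


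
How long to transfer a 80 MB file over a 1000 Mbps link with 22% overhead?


Effective throughput = 1000 * (1 - 22/100) = 780 Mbps
File size in Mb = 80 * 8 = 640 Mb
Time = 640 / 780
Time = 0.8205 seconds


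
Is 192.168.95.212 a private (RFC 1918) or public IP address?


RFC 1918 private ranges:
  10.0.0.0/8 (10.0.0.0 - 10.255.255.255)
  172.16.0.0/12 (172.16.0.0 - 172.31.255.255)
  192.168.0.0/16 (192.168.0.0 - 192.168.255.255)
Private (in 192.168.0.0/16)


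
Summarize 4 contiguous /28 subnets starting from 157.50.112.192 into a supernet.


Original prefix: /28
Number of subnets: 4 = 2^2
New prefix = 28 - 2 = 26
Supernet: 157.50.112.192/26


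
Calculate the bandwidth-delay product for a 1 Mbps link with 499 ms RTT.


BDP = bandwidth * RTT
= 1 Mbps * 499 ms
= 1 * 1e6 * 499 / 1000 bits
= 499000 bits
= 62375 bytes
= 60.9131 KB
BDP = 499000 bits (62375 bytes)


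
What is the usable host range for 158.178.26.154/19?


Network: 158.178.0.0
Broadcast: 158.178.31.255
First usable = network + 1
Last usable = broadcast - 1
Range: 158.178.0.1 to 158.178.31.254


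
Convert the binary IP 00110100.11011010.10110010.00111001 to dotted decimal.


00110100 = 52
11011010 = 218
10110010 = 178
00111001 = 57
IP: 52.218.178.57


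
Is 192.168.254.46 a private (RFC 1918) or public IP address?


RFC 1918 private ranges:
  10.0.0.0/8 (10.0.0.0 - 10.255.255.255)
  172.16.0.0/12 (172.16.0.0 - 172.31.255.255)
  192.168.0.0/16 (192.168.0.0 - 192.168.255.255)
Private (in 192.168.0.0/16)


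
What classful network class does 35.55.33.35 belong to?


First octet: 35
Binary: 00100011
0xxxxxxx -> Class A (1-126)
Class A, default mask 255.0.0.0 (/8)


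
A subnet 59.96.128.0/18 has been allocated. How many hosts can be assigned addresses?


Host bits = 32 - 18 = 14
Total addresses = 2^14 = 16384
Usable = total - 2 (network and broadcast)
Usable hosts: 16382


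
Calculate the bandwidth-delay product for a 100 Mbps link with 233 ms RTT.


BDP = bandwidth * RTT
= 100 Mbps * 233 ms
= 100 * 1e6 * 233 / 1000 bits
= 23300000 bits
= 2912500 bytes
= 2844.2383 KB
BDP = 23300000 bits (2912500 bytes)


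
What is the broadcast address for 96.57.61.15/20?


Network: 96.57.48.0/20
Host bits = 12
Set all host bits to 1:
Broadcast: 96.57.63.255


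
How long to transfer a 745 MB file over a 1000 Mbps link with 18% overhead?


Effective throughput = 1000 * (1 - 18/100) = 820.0 Mbps
File size in Mb = 745 * 8 = 5960 Mb
Time = 5960 / 820.0
Time = 7.2683 seconds


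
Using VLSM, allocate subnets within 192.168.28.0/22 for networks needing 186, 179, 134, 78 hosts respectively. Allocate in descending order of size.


186 hosts -> /24 (254 usable): 192.168.28.0/24
179 hosts -> /24 (254 usable): 192.168.29.0/24
134 hosts -> /24 (254 usable): 192.168.30.0/24
78 hosts -> /25 (126 usable): 192.168.31.0/25
Allocation: 192.168.28.0/24 (186 hosts, 254 usable); 192.168.29.0/24 (179 hosts, 254 usable); 192.168.30.0/24 (134 hosts, 254 usable); 192.168.31.0/25 (78 hosts, 126 usable)


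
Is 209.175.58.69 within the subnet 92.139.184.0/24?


Subnet network: 92.139.184.0
Test IP AND mask: 209.175.58.0
No, 209.175.58.69 is not in 92.139.184.0/24


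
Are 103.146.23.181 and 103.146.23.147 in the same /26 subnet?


Mask: 255.255.255.192
103.146.23.181 AND mask = 103.146.23.128
103.146.23.147 AND mask = 103.146.23.128
Yes, same subnet (103.146.23.128)


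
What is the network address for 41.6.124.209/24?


IP:   00101001.00000110.01111100.11010001
Mask: 11111111.11111111.11111111.00000000
AND operation:
Net:  00101001.00000110.01111100.00000000
Network: 41.6.124.0/24


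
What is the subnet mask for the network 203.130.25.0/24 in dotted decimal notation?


/24 means 24 network bits, 8 host bits
Binary: 11111111111111111111111100000000
Mask: 255.255.255.0


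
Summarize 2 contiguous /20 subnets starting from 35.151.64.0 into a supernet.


Original prefix: /20
Number of subnets: 2 = 2^1
New prefix = 20 - 1 = 19
Supernet: 35.151.64.0/19


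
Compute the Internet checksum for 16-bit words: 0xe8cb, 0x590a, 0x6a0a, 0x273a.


Sum all words (with carry folding):
+ 0xe8cb = 0xe8cb
+ 0x590a = 0x41d6
+ 0x6a0a = 0xabe0
+ 0x273a = 0xd31a
One's complement: ~0xd31a
Checksum = 0x2ce5


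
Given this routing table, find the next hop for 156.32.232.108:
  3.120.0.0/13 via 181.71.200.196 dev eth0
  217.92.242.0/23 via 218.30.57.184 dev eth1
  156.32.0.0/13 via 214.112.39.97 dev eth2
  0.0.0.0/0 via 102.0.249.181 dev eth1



Longest prefix match for 156.32.232.108:
  /13 3.120.0.0: no
  /23 217.92.242.0: no
  /13 156.32.0.0: MATCH
  /0 0.0.0.0: MATCH
Selected: next-hop 214.112.39.97 via eth2 (matched /13)


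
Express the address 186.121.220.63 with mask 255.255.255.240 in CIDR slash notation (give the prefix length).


Binary: 11111111.11111111.11111111.11110000
Count leading 1s
Prefix: /28


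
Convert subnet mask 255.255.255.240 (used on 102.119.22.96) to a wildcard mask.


Subnet mask: 255.255.255.240
Wildcard = 255.255.255.255 - subnet mask
255 - 255 = 0
255 - 255 = 0
255 - 255 = 0
255 - 240 = 15
Wildcard: 0.0.0.15


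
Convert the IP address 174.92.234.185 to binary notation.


174 = 10101110
92 = 01011100
234 = 11101010
185 = 10111001
Binary: 10101110.01011100.11101010.10111001


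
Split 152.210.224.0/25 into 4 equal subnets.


New prefix = 25 + 2 = 27
Each subnet has 32 addresses
  152.210.224.0/27
  152.210.224.32/27
  152.210.224.64/27
  152.210.224.96/27
Subnets: 152.210.224.0/27, 152.210.224.32/27, 152.210.224.64/27, 152.210.224.96/27


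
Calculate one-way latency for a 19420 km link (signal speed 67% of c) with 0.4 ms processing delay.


Speed = 0.67 * 3e5 km/s = 201000 km/s
Propagation delay = 19420 / 201000 = 0.0966 s = 96.6169 ms
Processing delay = 0.4 ms
Total one-way latency = 97.0169 ms


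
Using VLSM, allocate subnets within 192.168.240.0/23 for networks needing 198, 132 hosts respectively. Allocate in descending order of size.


198 hosts -> /24 (254 usable): 192.168.240.0/24
132 hosts -> /24 (254 usable): 192.168.241.0/24
Allocation: 192.168.240.0/24 (198 hosts, 254 usable); 192.168.241.0/24 (132 hosts, 254 usable)


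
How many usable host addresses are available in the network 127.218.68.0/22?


Host bits = 32 - 22 = 10
Total addresses = 2^10 = 1024
Usable = total - 2 (network and broadcast)
Usable hosts: 1022


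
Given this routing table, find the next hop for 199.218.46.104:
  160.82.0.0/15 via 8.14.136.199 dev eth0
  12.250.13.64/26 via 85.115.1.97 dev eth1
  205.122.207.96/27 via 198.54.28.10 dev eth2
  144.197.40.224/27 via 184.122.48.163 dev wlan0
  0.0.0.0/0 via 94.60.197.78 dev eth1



Longest prefix match for 199.218.46.104:
  /15 160.82.0.0: no
  /26 12.250.13.64: no
  /27 205.122.207.96: no
  /27 144.197.40.224: no
  /0 0.0.0.0: MATCH
Selected: next-hop 94.60.197.78 via eth1 (matched /0)


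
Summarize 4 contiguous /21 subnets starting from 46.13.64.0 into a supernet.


Original prefix: /21
Number of subnets: 4 = 2^2
New prefix = 21 - 2 = 19
Supernet: 46.13.64.0/19


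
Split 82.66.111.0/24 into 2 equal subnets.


New prefix = 24 + 1 = 25
Each subnet has 128 addresses
  82.66.111.0/25
  82.66.111.128/25
Subnets: 82.66.111.0/25, 82.66.111.128/25


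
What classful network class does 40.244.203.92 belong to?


First octet: 40
Binary: 00101000
0xxxxxxx -> Class A (1-126)
Class A, default mask 255.0.0.0 (/8)


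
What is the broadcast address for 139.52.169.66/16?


Network: 139.52.0.0/16
Host bits = 16
Set all host bits to 1:
Broadcast: 139.52.255.255


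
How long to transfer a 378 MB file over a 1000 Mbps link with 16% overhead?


Effective throughput = 1000 * (1 - 16/100) = 840 Mbps
File size in Mb = 378 * 8 = 3024 Mb
Time = 3024 / 840
Time = 3.6 seconds


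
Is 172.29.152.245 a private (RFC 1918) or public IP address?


RFC 1918 private ranges:
  10.0.0.0/8 (10.0.0.0 - 10.255.255.255)
  172.16.0.0/12 (172.16.0.0 - 172.31.255.255)
  192.168.0.0/16 (192.168.0.0 - 192.168.255.255)
Private (in 172.16.0.0/12)


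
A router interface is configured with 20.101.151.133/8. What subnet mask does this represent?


/8 means 8 network bits, 24 host bits
Binary: 11111111000000000000000000000000
Mask: 255.0.0.0


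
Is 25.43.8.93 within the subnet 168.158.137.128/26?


Subnet network: 168.158.137.128
Test IP AND mask: 25.43.8.64
No, 25.43.8.93 is not in 168.158.137.128/26


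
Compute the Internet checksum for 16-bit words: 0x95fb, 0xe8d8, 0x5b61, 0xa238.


Sum all words (with carry folding):
+ 0x95fb = 0x95fb
+ 0xe8d8 = 0x7ed4
+ 0x5b61 = 0xda35
+ 0xa238 = 0x7c6e
One's complement: ~0x7c6e
Checksum = 0x8391


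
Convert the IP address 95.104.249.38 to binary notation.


95 = 01011111
104 = 01101000
249 = 11111001
38 = 00100110
Binary: 01011111.01101000.11111001.00100110


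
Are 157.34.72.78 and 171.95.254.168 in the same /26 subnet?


Mask: 255.255.255.192
157.34.72.78 AND mask = 157.34.72.64
171.95.254.168 AND mask = 171.95.254.128
No, different subnets (157.34.72.64 vs 171.95.254.128)


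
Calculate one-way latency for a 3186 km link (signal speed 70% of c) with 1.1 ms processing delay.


Speed = 0.7 * 3e5 km/s = 210000 km/s
Propagation delay = 3186 / 210000 = 0.0152 s = 15.1714 ms
Processing delay = 1.1 ms
Total one-way latency = 16.2714 ms


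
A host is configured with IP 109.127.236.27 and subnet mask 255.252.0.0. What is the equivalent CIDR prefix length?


Binary: 11111111.11111100.00000000.00000000
Count leading 1s
Prefix: /14


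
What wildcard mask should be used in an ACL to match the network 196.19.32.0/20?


Subnet mask: 255.255.240.0
Wildcard = 255.255.255.255 - subnet mask
255 - 255 = 0
255 - 255 = 0
255 - 240 = 15
255 - 0 = 255
Wildcard: 0.0.15.255


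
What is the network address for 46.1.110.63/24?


IP:   00101110.00000001.01101110.00111111
Mask: 11111111.11111111.11111111.00000000
AND operation:
Net:  00101110.00000001.01101110.00000000
Network: 46.1.110.0/24


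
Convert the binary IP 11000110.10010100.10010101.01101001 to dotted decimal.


11000110 = 198
10010100 = 148
10010101 = 149
01101001 = 105
IP: 198.148.149.105


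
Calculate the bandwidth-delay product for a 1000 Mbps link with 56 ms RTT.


BDP = bandwidth * RTT
= 1000 Mbps * 56 ms
= 1000 * 1e6 * 56 / 1000 bits
= 56000000 bits
= 7000000 bytes
= 6835.9375 KB
BDP = 56000000 bits (7000000 bytes)


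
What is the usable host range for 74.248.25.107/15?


Network: 74.248.0.0
Broadcast: 74.249.255.255
First usable = network + 1
Last usable = broadcast - 1
Range: 74.248.0.1 to 74.249.255.254


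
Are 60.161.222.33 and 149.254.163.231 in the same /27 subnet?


Mask: 255.255.255.224
60.161.222.33 AND mask = 60.161.222.32
149.254.163.231 AND mask = 149.254.163.224
No, different subnets (60.161.222.32 vs 149.254.163.224)


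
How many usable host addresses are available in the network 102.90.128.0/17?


Host bits = 32 - 17 = 15
Total addresses = 2^15 = 32768
Usable = total - 2 (network and broadcast)
Usable hosts: 32766


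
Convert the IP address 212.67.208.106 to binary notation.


212 = 11010100
67 = 01000011
208 = 11010000
106 = 01101010
Binary: 11010100.01000011.11010000.01101010


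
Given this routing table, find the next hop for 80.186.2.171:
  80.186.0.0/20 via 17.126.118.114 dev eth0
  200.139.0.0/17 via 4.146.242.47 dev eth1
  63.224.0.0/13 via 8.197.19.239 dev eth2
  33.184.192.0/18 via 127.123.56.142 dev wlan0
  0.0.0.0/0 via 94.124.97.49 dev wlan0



Longest prefix match for 80.186.2.171:
  /20 80.186.0.0: MATCH
  /17 200.139.0.0: no
  /13 63.224.0.0: no
  /18 33.184.192.0: no
  /0 0.0.0.0: MATCH
Selected: next-hop 17.126.118.114 via eth0 (matched /20)


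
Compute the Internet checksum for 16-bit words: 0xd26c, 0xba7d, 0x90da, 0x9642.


Sum all words (with carry folding):
+ 0xd26c = 0xd26c
+ 0xba7d = 0x8cea
+ 0x90da = 0x1dc5
+ 0x9642 = 0xb407
One's complement: ~0xb407
Checksum = 0x4bf8


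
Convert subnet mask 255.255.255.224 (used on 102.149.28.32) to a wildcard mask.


Subnet mask: 255.255.255.224
Wildcard = 255.255.255.255 - subnet mask
255 - 255 = 0
255 - 255 = 0
255 - 255 = 0
255 - 224 = 31
Wildcard: 0.0.0.31


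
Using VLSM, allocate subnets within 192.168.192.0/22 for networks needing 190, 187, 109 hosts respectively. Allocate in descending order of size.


190 hosts -> /24 (254 usable): 192.168.192.0/24
187 hosts -> /24 (254 usable): 192.168.193.0/24
109 hosts -> /25 (126 usable): 192.168.194.0/25
Allocation: 192.168.192.0/24 (190 hosts, 254 usable); 192.168.193.0/24 (187 hosts, 254 usable); 192.168.194.0/25 (109 hosts, 126 usable)


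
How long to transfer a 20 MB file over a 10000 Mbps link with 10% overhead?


Effective throughput = 10000 * (1 - 10/100) = 9000 Mbps
File size in Mb = 20 * 8 = 160 Mb
Time = 160 / 9000
Time = 0.0178 seconds


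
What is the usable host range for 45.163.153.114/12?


Network: 45.160.0.0
Broadcast: 45.175.255.255
First usable = network + 1
Last usable = broadcast - 1
Range: 45.160.0.1 to 45.175.255.254


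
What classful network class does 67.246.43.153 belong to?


First octet: 67
Binary: 01000011
0xxxxxxx -> Class A (1-126)
Class A, default mask 255.0.0.0 (/8)


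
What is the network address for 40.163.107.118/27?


IP:   00101000.10100011.01101011.01110110
Mask: 11111111.11111111.11111111.11100000
AND operation:
Net:  00101000.10100011.01101011.01100000
Network: 40.163.107.96/27


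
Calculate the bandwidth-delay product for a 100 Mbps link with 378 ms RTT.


BDP = bandwidth * RTT
= 100 Mbps * 378 ms
= 100 * 1e6 * 378 / 1000 bits
= 37800000 bits
= 4725000 bytes
= 4614.2578 KB
BDP = 37800000 bits (4725000 bytes)


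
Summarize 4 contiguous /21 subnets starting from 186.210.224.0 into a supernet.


Original prefix: /21
Number of subnets: 4 = 2^2
New prefix = 21 - 2 = 19
Supernet: 186.210.224.0/19


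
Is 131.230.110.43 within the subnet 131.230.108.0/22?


Subnet network: 131.230.108.0
Test IP AND mask: 131.230.108.0
Yes, 131.230.110.43 is in 131.230.108.0/22


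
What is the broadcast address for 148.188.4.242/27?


Network: 148.188.4.224/27
Host bits = 5
Set all host bits to 1:
Broadcast: 148.188.4.255


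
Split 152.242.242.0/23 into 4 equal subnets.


New prefix = 23 + 2 = 25
Each subnet has 128 addresses
  152.242.242.0/25
  152.242.242.128/25
  152.242.243.0/25
  152.242.243.128/25
Subnets: 152.242.242.0/25, 152.242.242.128/25, 152.242.243.0/25, 152.242.243.128/25


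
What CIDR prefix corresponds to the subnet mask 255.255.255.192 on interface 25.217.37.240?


Binary: 11111111.11111111.11111111.11000000
Count leading 1s
Prefix: /26


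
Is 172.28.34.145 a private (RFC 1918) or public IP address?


RFC 1918 private ranges:
  10.0.0.0/8 (10.0.0.0 - 10.255.255.255)
  172.16.0.0/12 (172.16.0.0 - 172.31.255.255)
  192.168.0.0/16 (192.168.0.0 - 192.168.255.255)
Private (in 172.16.0.0/12)


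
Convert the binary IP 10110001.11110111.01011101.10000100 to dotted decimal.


10110001 = 177
11110111 = 247
01011101 = 93
10000100 = 132
IP: 177.247.93.132


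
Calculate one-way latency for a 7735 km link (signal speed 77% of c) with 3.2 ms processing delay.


Speed = 0.77 * 3e5 km/s = 231000 km/s
Propagation delay = 7735 / 231000 = 0.0335 s = 33.4848 ms
Processing delay = 3.2 ms
Total one-way latency = 36.6848 ms


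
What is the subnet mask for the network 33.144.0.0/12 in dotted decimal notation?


/12 means 12 network bits, 20 host bits
Binary: 11111111111100000000000000000000
Mask: 255.240.0.0


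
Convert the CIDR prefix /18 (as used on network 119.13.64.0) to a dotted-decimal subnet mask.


/18 means 18 network bits, 14 host bits
Binary: 11111111111111111100000000000000
Mask: 255.255.192.0


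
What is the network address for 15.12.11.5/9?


IP:   00001111.00001100.00001011.00000101
Mask: 11111111.10000000.00000000.00000000
AND operation:
Net:  00001111.00000000.00000000.00000000
Network: 15.0.0.0/9


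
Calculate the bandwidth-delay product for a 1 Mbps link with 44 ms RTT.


BDP = bandwidth * RTT
= 1 Mbps * 44 ms
= 1 * 1e6 * 44 / 1000 bits
= 44000 bits
= 5500 bytes
= 5.3711 KB
BDP = 44000 bits (5500 bytes)


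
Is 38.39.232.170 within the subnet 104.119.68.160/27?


Subnet network: 104.119.68.160
Test IP AND mask: 38.39.232.160
No, 38.39.232.170 is not in 104.119.68.160/27


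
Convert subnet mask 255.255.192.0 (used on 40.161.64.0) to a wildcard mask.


Subnet mask: 255.255.192.0
Wildcard = 255.255.255.255 - subnet mask
255 - 255 = 0
255 - 255 = 0
255 - 192 = 63
255 - 0 = 255
Wildcard: 0.0.63.255


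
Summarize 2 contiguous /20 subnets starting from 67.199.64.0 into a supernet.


Original prefix: /20
Number of subnets: 2 = 2^1
New prefix = 20 - 1 = 19
Supernet: 67.199.64.0/19


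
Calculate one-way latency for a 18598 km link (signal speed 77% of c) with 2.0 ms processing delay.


Speed = 0.77 * 3e5 km/s = 231000 km/s
Propagation delay = 18598 / 231000 = 0.0805 s = 80.5108 ms
Processing delay = 2.0 ms
Total one-way latency = 82.5108 ms


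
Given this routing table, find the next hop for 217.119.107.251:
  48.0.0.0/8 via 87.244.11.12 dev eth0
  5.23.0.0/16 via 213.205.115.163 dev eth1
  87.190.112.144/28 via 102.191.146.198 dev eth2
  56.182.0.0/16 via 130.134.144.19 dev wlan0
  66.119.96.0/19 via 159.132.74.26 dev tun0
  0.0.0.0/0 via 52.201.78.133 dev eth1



Longest prefix match for 217.119.107.251:
  /8 48.0.0.0: no
  /16 5.23.0.0: no
  /28 87.190.112.144: no
  /16 56.182.0.0: no
  /19 66.119.96.0: no
  /0 0.0.0.0: MATCH
Selected: next-hop 52.201.78.133 via eth1 (matched /0)


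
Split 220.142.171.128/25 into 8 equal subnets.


New prefix = 25 + 3 = 28
Each subnet has 16 addresses
  220.142.171.128/28
  220.142.171.144/28
  220.142.171.160/28
  220.142.171.176/28
  220.142.171.192/28
  220.142.171.208/28
  220.142.171.224/28
  220.142.171.240/28
Subnets: 220.142.171.128/28, 220.142.171.144/28, 220.142.171.160/28, 220.142.171.176/28, 220.142.171.192/28, 220.142.171.208/28, 220.142.171.224/28, 220.142.171.240/28


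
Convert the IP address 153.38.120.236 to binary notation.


153 = 10011001
38 = 00100110
120 = 01111000
236 = 11101100
Binary: 10011001.00100110.01111000.11101100


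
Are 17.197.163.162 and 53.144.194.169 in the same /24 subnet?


Mask: 255.255.255.0
17.197.163.162 AND mask = 17.197.163.0
53.144.194.169 AND mask = 53.144.194.0
No, different subnets (17.197.163.0 vs 53.144.194.0)


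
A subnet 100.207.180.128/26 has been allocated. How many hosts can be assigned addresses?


Host bits = 32 - 26 = 6
Total addresses = 2^6 = 64
Usable = total - 2 (network and broadcast)
Usable hosts: 62


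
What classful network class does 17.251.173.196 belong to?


First octet: 17
Binary: 00010001
0xxxxxxx -> Class A (1-126)
Class A, default mask 255.0.0.0 (/8)


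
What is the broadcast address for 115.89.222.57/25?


Network: 115.89.222.0/25
Host bits = 7
Set all host bits to 1:
Broadcast: 115.89.222.127


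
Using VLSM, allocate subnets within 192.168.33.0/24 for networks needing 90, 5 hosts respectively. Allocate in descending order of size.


90 hosts -> /25 (126 usable): 192.168.33.0/25
5 hosts -> /29 (6 usable): 192.168.33.128/29
Allocation: 192.168.33.0/25 (90 hosts, 126 usable); 192.168.33.128/29 (5 hosts, 6 usable)


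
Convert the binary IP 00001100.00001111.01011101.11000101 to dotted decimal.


00001100 = 12
00001111 = 15
01011101 = 93
11000101 = 197
IP: 12.15.93.197


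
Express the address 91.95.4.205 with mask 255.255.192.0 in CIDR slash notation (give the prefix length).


Binary: 11111111.11111111.11000000.00000000
Count leading 1s
Prefix: /18


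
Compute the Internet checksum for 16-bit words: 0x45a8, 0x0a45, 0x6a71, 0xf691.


Sum all words (with carry folding):
+ 0x45a8 = 0x45a8
+ 0x0a45 = 0x4fed
+ 0x6a71 = 0xba5e
+ 0xf691 = 0xb0f0
One's complement: ~0xb0f0
Checksum = 0x4f0f


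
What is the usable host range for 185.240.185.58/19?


Network: 185.240.160.0
Broadcast: 185.240.191.255
First usable = network + 1
Last usable = broadcast - 1
Range: 185.240.160.1 to 185.240.191.254


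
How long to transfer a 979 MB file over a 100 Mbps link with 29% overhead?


Effective throughput = 100 * (1 - 29/100) = 71 Mbps
File size in Mb = 979 * 8 = 7832 Mb
Time = 7832 / 71
Time = 110.3099 seconds


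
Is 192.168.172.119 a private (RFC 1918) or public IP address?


RFC 1918 private ranges:
  10.0.0.0/8 (10.0.0.0 - 10.255.255.255)
  172.16.0.0/12 (172.16.0.0 - 172.31.255.255)
  192.168.0.0/16 (192.168.0.0 - 192.168.255.255)
Private (in 192.168.0.0/16)


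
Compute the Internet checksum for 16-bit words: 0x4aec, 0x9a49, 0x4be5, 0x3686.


Sum all words (with carry folding):
+ 0x4aec = 0x4aec
+ 0x9a49 = 0xe535
+ 0x4be5 = 0x311b
+ 0x3686 = 0x67a1
One's complement: ~0x67a1
Checksum = 0x985e


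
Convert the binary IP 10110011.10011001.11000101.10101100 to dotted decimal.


10110011 = 179
10011001 = 153
11000101 = 197
10101100 = 172
IP: 179.153.197.172


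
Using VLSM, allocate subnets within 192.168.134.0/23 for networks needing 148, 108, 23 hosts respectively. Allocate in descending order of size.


148 hosts -> /24 (254 usable): 192.168.134.0/24
108 hosts -> /25 (126 usable): 192.168.135.0/25
23 hosts -> /27 (30 usable): 192.168.135.128/27
Allocation: 192.168.134.0/24 (148 hosts, 254 usable); 192.168.135.0/25 (108 hosts, 126 usable); 192.168.135.128/27 (23 hosts, 30 usable)


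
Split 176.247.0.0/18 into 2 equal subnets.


New prefix = 18 + 1 = 19
Each subnet has 8192 addresses
  176.247.0.0/19
  176.247.32.0/19
Subnets: 176.247.0.0/19, 176.247.32.0/19


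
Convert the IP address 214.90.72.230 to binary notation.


214 = 11010110
90 = 01011010
72 = 01001000
230 = 11100110
Binary: 11010110.01011010.01001000.11100110


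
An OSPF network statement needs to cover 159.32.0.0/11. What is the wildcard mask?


Subnet mask: 255.224.0.0
Wildcard = 255.255.255.255 - subnet mask
255 - 255 = 0
255 - 224 = 31
255 - 0 = 255
255 - 0 = 255
Wildcard: 0.31.255.255


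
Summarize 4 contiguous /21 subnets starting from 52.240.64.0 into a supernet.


Original prefix: /21
Number of subnets: 4 = 2^2
New prefix = 21 - 2 = 19
Supernet: 52.240.64.0/19


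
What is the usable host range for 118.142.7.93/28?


Network: 118.142.7.80
Broadcast: 118.142.7.95
First usable = network + 1
Last usable = broadcast - 1
Range: 118.142.7.81 to 118.142.7.94


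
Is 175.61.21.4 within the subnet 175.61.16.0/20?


Subnet network: 175.61.16.0
Test IP AND mask: 175.61.16.0
Yes, 175.61.21.4 is in 175.61.16.0/20


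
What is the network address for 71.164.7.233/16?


IP:   01000111.10100100.00000111.11101001
Mask: 11111111.11111111.00000000.00000000
AND operation:
Net:  01000111.10100100.00000000.00000000
Network: 71.164.0.0/16


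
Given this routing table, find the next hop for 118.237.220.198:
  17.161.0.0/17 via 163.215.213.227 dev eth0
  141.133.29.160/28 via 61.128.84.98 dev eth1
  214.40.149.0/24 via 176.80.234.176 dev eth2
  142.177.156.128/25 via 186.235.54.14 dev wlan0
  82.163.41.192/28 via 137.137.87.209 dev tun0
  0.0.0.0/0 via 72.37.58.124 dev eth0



Longest prefix match for 118.237.220.198:
  /17 17.161.0.0: no
  /28 141.133.29.160: no
  /24 214.40.149.0: no
  /25 142.177.156.128: no
  /28 82.163.41.192: no
  /0 0.0.0.0: MATCH
Selected: next-hop 72.37.58.124 via eth0 (matched /0)


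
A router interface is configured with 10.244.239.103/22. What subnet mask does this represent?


/22 means 22 network bits, 10 host bits
Binary: 11111111111111111111110000000000
Mask: 255.255.252.0


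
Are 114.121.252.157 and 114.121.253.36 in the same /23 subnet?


Mask: 255.255.254.0
114.121.252.157 AND mask = 114.121.252.0
114.121.253.36 AND mask = 114.121.252.0
Yes, same subnet (114.121.252.0)


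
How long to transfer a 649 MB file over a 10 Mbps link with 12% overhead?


Effective throughput = 10 * (1 - 12/100) = 8.8 Mbps
File size in Mb = 649 * 8 = 5192 Mb
Time = 5192 / 8.8
Time = 590 seconds


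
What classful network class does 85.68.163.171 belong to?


First octet: 85
Binary: 01010101
0xxxxxxx -> Class A (1-126)
Class A, default mask 255.0.0.0 (/8)


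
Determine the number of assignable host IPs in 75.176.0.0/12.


Host bits = 32 - 12 = 20
Total addresses = 2^20 = 1048576
Usable = total - 2 (network and broadcast)
Usable hosts: 1048574


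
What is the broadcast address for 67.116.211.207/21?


Network: 67.116.208.0/21
Host bits = 11
Set all host bits to 1:
Broadcast: 67.116.215.255


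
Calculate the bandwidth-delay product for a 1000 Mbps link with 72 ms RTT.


BDP = bandwidth * RTT
= 1000 Mbps * 72 ms
= 1000 * 1e6 * 72 / 1000 bits
= 72000000 bits
= 9000000 bytes
= 8789.0625 KB
BDP = 72000000 bits (9000000 bytes)


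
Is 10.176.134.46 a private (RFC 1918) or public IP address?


RFC 1918 private ranges:
  10.0.0.0/8 (10.0.0.0 - 10.255.255.255)
  172.16.0.0/12 (172.16.0.0 - 172.31.255.255)
  192.168.0.0/16 (192.168.0.0 - 192.168.255.255)
Private (in 10.0.0.0/8)


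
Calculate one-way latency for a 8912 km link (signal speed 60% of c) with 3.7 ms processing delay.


Speed = 0.6 * 3e5 km/s = 180000 km/s
Propagation delay = 8912 / 180000 = 0.0495 s = 49.5111 ms
Processing delay = 3.7 ms
Total one-way latency = 53.2111 ms


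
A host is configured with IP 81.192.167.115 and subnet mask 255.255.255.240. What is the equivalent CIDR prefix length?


Binary: 11111111.11111111.11111111.11110000
Count leading 1s
Prefix: /28


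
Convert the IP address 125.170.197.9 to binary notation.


125 = 01111101
170 = 10101010
197 = 11000101
9 = 00001001
Binary: 01111101.10101010.11000101.00001001


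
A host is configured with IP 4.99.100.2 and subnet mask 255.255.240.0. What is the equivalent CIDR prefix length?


Binary: 11111111.11111111.11110000.00000000
Count leading 1s
Prefix: /20


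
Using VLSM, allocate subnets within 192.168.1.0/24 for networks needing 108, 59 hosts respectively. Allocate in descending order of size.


108 hosts -> /25 (126 usable): 192.168.1.0/25
59 hosts -> /26 (62 usable): 192.168.1.128/26
Allocation: 192.168.1.0/25 (108 hosts, 126 usable); 192.168.1.128/26 (59 hosts, 62 usable)


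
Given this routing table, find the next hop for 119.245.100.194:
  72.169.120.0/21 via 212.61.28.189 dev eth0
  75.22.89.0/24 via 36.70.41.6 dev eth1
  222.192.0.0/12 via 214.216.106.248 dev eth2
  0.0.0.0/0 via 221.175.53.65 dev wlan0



Longest prefix match for 119.245.100.194:
  /21 72.169.120.0: no
  /24 75.22.89.0: no
  /12 222.192.0.0: no
  /0 0.0.0.0: MATCH
Selected: next-hop 221.175.53.65 via wlan0 (matched /0)


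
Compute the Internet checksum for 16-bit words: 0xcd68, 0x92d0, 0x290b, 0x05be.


Sum all words (with carry folding):
+ 0xcd68 = 0xcd68
+ 0x92d0 = 0x6039
+ 0x290b = 0x8944
+ 0x05be = 0x8f02
One's complement: ~0x8f02
Checksum = 0x70fd


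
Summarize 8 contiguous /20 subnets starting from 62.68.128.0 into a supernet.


Original prefix: /20
Number of subnets: 8 = 2^3
New prefix = 20 - 3 = 17
Supernet: 62.68.128.0/17


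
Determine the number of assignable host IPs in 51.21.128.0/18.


Host bits = 32 - 18 = 14
Total addresses = 2^14 = 16384
Usable = total - 2 (network and broadcast)
Usable hosts: 16382


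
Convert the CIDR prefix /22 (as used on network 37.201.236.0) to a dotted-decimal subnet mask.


/22 means 22 network bits, 10 host bits
Binary: 11111111111111111111110000000000
Mask: 255.255.252.0


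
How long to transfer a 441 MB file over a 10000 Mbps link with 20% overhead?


Effective throughput = 10000 * (1 - 20/100) = 8000 Mbps
File size in Mb = 441 * 8 = 3528 Mb
Time = 3528 / 8000
Time = 0.441 seconds


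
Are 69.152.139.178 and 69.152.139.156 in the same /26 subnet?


Mask: 255.255.255.192
69.152.139.178 AND mask = 69.152.139.128
69.152.139.156 AND mask = 69.152.139.128
Yes, same subnet (69.152.139.128)


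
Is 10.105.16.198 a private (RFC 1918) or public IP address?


RFC 1918 private ranges:
  10.0.0.0/8 (10.0.0.0 - 10.255.255.255)
  172.16.0.0/12 (172.16.0.0 - 172.31.255.255)
  192.168.0.0/16 (192.168.0.0 - 192.168.255.255)
Private (in 10.0.0.0/8)


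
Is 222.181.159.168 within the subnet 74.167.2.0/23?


Subnet network: 74.167.2.0
Test IP AND mask: 222.181.158.0
No, 222.181.159.168 is not in 74.167.2.0/23


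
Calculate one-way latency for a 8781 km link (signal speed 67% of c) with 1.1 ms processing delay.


Speed = 0.67 * 3e5 km/s = 201000 km/s
Propagation delay = 8781 / 201000 = 0.0437 s = 43.6866 ms
Processing delay = 1.1 ms
Total one-way latency = 44.7866 ms


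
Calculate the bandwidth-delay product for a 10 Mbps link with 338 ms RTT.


BDP = bandwidth * RTT
= 10 Mbps * 338 ms
= 10 * 1e6 * 338 / 1000 bits
= 3380000 bits
= 422500 bytes
= 412.5977 KB
BDP = 3380000 bits (422500 bytes)


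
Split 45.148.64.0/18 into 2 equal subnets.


New prefix = 18 + 1 = 19
Each subnet has 8192 addresses
  45.148.64.0/19
  45.148.96.0/19
Subnets: 45.148.64.0/19, 45.148.96.0/19


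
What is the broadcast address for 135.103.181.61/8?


Network: 135.0.0.0/8
Host bits = 24
Set all host bits to 1:
Broadcast: 135.255.255.255


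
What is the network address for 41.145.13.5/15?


IP:   00101001.10010001.00001101.00000101
Mask: 11111111.11111110.00000000.00000000
AND operation:
Net:  00101001.10010000.00000000.00000000
Network: 41.144.0.0/15


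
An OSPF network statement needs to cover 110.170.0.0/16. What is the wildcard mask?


Subnet mask: 255.255.0.0
Wildcard = 255.255.255.255 - subnet mask
255 - 255 = 0
255 - 255 = 0
255 - 0 = 255
255 - 0 = 255
Wildcard: 0.0.255.255


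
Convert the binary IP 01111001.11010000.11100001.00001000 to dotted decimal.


01111001 = 121
11010000 = 208
11100001 = 225
00001000 = 8
IP: 121.208.225.8


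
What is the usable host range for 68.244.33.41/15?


Network: 68.244.0.0
Broadcast: 68.245.255.255
First usable = network + 1
Last usable = broadcast - 1
Range: 68.244.0.1 to 68.245.255.254


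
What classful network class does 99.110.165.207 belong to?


First octet: 99
Binary: 01100011
0xxxxxxx -> Class A (1-126)
Class A, default mask 255.0.0.0 (/8)


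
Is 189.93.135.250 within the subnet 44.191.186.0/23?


Subnet network: 44.191.186.0
Test IP AND mask: 189.93.134.0
No, 189.93.135.250 is not in 44.191.186.0/23


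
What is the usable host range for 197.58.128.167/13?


Network: 197.56.0.0
Broadcast: 197.63.255.255
First usable = network + 1
Last usable = broadcast - 1
Range: 197.56.0.1 to 197.63.255.254


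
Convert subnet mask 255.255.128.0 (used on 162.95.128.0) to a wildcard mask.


Subnet mask: 255.255.128.0
Wildcard = 255.255.255.255 - subnet mask
255 - 255 = 0
255 - 255 = 0
255 - 128 = 127
255 - 0 = 255
Wildcard: 0.0.127.255


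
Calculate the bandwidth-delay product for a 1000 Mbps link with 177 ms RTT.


BDP = bandwidth * RTT
= 1000 Mbps * 177 ms
= 1000 * 1e6 * 177 / 1000 bits
= 177000000 bits
= 22125000 bytes
= 21606.4453 KB
BDP = 177000000 bits (22125000 bytes)


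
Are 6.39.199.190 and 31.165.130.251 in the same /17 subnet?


Mask: 255.255.128.0
6.39.199.190 AND mask = 6.39.128.0
31.165.130.251 AND mask = 31.165.128.0
No, different subnets (6.39.128.0 vs 31.165.128.0)


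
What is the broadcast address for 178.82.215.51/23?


Network: 178.82.214.0/23
Host bits = 9
Set all host bits to 1:
Broadcast: 178.82.215.255


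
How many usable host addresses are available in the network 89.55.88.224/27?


Host bits = 32 - 27 = 5
Total addresses = 2^5 = 32
Usable = total - 2 (network and broadcast)
Usable hosts: 30


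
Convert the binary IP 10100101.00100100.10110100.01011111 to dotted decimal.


10100101 = 165
00100100 = 36
10110100 = 180
01011111 = 95
IP: 165.36.180.95
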